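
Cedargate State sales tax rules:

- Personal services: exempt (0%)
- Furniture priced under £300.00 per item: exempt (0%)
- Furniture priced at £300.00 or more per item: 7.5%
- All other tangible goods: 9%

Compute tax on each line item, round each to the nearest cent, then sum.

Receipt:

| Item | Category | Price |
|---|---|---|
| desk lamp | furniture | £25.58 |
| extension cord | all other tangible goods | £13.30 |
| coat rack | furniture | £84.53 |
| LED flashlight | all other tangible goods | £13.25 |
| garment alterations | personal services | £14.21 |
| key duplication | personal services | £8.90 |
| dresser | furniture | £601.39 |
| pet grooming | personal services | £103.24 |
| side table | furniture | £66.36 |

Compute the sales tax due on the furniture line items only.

Desk lamp £25.58: furniture, under £300.00 → 0% → £0.00
Coat rack £84.53: furniture, under £300.00 → 0% → £0.00
Dresser £601.39: furniture, £300.00 or more → 7.5% → £45.10
Side table £66.36: furniture, under £300.00 → 0% → £0.00
Tax on furniture = £0.00 + £0.00 + £45.10 + £0.00 = £45.10

£45.10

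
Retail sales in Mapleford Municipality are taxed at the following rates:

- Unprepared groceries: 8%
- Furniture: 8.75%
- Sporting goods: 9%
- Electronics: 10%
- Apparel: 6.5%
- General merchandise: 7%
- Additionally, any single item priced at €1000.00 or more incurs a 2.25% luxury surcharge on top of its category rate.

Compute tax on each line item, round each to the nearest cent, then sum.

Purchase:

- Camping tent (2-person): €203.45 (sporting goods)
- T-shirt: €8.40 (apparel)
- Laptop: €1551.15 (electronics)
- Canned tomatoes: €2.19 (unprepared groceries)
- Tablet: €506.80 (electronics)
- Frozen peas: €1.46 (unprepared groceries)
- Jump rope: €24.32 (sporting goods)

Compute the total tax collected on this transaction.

Camping tent (2-person) €203.45: sporting goods → 9% → €18.31
T-shirt €8.40: apparel → 6.5% → €0.55
Laptop €1551.15: electronics → 10% + 2.25% surcharge = 12.25% → €190.02
Canned tomatoes €2.19: unprepared groceries → 8% → €0.18
Tablet €506.80: electronics → 10% → €50.68
Frozen peas €1.46: unprepared groceries → 8% → €0.12
Jump rope €24.32: sporting goods → 9% → €2.19
Total tax = €18.31 + €0.55 + €190.02 + €0.18 + €50.68 + €0.12 + €2.19 = €262.05

€262.05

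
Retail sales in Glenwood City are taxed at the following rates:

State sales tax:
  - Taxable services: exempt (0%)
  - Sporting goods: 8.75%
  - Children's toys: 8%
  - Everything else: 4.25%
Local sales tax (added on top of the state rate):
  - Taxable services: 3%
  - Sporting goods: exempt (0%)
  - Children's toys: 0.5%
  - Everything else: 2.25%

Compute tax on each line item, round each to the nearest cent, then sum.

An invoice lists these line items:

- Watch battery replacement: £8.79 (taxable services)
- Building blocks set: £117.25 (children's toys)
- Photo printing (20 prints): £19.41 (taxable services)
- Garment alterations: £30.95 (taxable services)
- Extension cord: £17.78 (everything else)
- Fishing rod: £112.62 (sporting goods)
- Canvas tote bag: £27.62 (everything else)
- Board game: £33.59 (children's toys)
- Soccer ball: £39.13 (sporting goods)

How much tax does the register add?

£30.83

Watch battery replacement £8.79: taxable services → 0% + 3% local = 3% → £0.26
Building blocks set £117.25: children's toys → 8% + 0.5% local = 8.5% → £9.97
Photo printing (20 prints) £19.41: taxable services → 0% + 3% local = 3% → £0.58
Garment alterations £30.95: taxable services → 0% + 3% local = 3% → £0.93
Extension cord £17.78: everything else → 4.25% + 2.25% local = 6.5% → £1.16
Fishing rod £112.62: sporting goods → 8.75% + 0% local = 8.75% → £9.85
Canvas tote bag £27.62: everything else → 4.25% + 2.25% local = 6.5% → £1.80
Board game £33.59: children's toys → 8% + 0.5% local = 8.5% → £2.86
Soccer ball £39.13: sporting goods → 8.75% + 0% local = 8.75% → £3.42
Total tax = £0.26 + £9.97 + £0.58 + £0.93 + £1.16 + £9.85 + £1.80 + £2.86 + £3.42 = £30.83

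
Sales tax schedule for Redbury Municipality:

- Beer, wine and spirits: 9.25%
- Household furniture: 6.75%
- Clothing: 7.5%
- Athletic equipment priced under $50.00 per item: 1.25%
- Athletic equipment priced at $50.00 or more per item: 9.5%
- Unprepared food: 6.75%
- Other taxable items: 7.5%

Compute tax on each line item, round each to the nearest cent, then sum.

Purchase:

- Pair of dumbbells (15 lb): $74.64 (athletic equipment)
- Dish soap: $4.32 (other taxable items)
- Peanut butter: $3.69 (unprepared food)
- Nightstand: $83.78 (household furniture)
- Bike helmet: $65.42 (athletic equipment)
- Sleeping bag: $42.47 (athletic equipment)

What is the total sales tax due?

$20.06

Pair of dumbbells (15 lb) $74.64: athletic equipment, $50.00 or more → 9.5% → $7.09
Dish soap $4.32: other taxable items → 7.5% → $0.32
Peanut butter $3.69: unprepared food → 6.75% → $0.25
Nightstand $83.78: household furniture → 6.75% → $5.66
Bike helmet $65.42: athletic equipment, $50.00 or more → 9.5% → $6.21
Sleeping bag $42.47: athletic equipment, under $50.00 → 1.25% → $0.53
Total tax = $7.09 + $0.32 + $0.25 + $5.66 + $6.21 + $0.53 = $20.06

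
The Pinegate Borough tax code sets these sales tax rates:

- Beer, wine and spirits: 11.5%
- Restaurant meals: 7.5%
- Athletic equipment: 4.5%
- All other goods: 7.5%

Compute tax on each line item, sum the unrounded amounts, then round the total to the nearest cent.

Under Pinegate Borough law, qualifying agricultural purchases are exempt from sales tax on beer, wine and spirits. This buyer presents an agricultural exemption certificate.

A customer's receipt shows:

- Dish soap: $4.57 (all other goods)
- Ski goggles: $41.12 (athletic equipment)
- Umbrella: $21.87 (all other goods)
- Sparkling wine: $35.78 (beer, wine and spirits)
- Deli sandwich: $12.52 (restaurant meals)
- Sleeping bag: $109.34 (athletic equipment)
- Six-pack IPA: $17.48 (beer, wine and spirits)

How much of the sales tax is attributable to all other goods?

Dish soap $4.57: all other goods → 7.5% → $0.34275
Umbrella $21.87: all other goods → 7.5% → $1.64025
Tax on all other goods: unrounded sum = $1.983 → $1.98

$1.98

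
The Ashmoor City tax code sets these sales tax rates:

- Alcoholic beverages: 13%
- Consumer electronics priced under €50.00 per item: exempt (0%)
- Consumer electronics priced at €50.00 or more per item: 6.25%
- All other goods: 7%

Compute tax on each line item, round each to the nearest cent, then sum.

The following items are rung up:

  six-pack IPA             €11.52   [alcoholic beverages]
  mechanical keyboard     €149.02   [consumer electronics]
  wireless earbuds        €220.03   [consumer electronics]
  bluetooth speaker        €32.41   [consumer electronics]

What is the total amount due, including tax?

€437.54

Six-pack IPA €11.52: alcoholic beverages → 13% → €1.50
Mechanical keyboard €149.02: consumer electronics, €50.00 or more → 6.25% → €9.31
Wireless earbuds €220.03: consumer electronics, €50.00 or more → 6.25% → €13.75
Bluetooth speaker €32.41: consumer electronics, under €50.00 → 0% → €0.00
Subtotal = €412.98; tax = €24.56; total due = €437.54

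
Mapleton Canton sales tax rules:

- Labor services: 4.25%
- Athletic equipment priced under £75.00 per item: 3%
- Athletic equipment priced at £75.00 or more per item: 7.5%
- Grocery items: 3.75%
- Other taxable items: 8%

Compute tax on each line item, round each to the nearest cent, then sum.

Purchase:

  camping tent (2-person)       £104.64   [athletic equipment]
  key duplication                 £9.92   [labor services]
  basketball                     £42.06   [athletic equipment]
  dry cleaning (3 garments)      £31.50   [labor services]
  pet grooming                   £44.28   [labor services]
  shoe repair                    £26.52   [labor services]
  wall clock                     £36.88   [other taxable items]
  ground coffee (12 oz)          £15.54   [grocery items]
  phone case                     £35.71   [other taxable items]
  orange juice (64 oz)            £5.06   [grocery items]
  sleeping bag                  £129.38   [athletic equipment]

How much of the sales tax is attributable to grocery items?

Ground coffee (12 oz) £15.54: grocery items → 3.75% → £0.58
Orange juice (64 oz) £5.06: grocery items → 3.75% → £0.19
Tax on grocery items = £0.58 + £0.19 = £0.77

£0.77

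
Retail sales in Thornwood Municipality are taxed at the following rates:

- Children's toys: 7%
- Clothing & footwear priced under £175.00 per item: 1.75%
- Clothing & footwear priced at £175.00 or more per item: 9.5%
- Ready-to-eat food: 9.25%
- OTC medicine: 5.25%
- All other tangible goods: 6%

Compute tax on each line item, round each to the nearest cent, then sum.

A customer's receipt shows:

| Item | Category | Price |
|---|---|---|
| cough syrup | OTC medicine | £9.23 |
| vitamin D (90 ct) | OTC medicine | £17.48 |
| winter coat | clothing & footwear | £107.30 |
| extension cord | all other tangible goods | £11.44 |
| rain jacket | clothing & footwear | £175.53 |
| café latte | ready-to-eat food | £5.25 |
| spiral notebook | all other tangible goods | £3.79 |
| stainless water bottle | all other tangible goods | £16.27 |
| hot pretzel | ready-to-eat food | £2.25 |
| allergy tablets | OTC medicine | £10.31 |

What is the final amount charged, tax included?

Cough syrup £9.23: OTC medicine → 5.25% → £0.48
Vitamin D (90 ct) £17.48: OTC medicine → 5.25% → £0.92
Winter coat £107.30: clothing & footwear, under £175.00 → 1.75% → £1.88
Extension cord £11.44: all other tangible goods → 6% → £0.69
Rain jacket £175.53: clothing & footwear, £175.00 or more → 9.5% → £16.68
Café latte £5.25: ready-to-eat food → 9.25% → £0.49
Spiral notebook £3.79: all other tangible goods → 6% → £0.23
Stainless water bottle £16.27: all other tangible goods → 6% → £0.98
Hot pretzel £2.25: ready-to-eat food → 9.25% → £0.21
Allergy tablets £10.31: OTC medicine → 5.25% → £0.54
Subtotal = £358.85; tax = £23.10; total due = £381.95

£381.95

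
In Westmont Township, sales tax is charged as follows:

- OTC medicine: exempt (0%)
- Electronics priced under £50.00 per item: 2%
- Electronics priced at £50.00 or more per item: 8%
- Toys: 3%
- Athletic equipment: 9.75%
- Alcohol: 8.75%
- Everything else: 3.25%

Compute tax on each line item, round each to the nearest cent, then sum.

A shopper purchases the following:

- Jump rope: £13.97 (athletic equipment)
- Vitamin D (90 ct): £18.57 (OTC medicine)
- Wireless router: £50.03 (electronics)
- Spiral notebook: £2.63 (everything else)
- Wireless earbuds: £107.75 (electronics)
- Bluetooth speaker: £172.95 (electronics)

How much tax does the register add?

£27.91

Jump rope £13.97: athletic equipment → 9.75% → £1.36
Vitamin D (90 ct) £18.57: OTC medicine → 0% → £0.00
Wireless router £50.03: electronics, £50.00 or more → 8% → £4.00
Spiral notebook £2.63: everything else → 3.25% → £0.09
Wireless earbuds £107.75: electronics, £50.00 or more → 8% → £8.62
Bluetooth speaker £172.95: electronics, £50.00 or more → 8% → £13.84
Total tax = £1.36 + £4.00 + £0.09 + £8.62 + £13.84 = £27.91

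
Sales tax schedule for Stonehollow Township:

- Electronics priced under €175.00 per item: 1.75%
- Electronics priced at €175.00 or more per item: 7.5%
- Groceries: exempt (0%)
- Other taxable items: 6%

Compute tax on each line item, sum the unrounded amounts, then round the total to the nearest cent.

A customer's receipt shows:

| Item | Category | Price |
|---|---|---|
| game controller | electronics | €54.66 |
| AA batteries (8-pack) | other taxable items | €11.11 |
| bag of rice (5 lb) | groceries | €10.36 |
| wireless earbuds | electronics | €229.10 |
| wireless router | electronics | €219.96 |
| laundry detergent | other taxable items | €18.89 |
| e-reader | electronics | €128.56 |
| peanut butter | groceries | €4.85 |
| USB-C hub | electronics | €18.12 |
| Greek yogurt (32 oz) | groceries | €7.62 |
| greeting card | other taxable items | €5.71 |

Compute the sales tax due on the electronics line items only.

Game controller €54.66: electronics, under €175.00 → 1.75% → €0.95655
Wireless earbuds €229.10: electronics, €175.00 or more → 7.5% → €17.1825
Wireless router €219.96: electronics, €175.00 or more → 7.5% → €16.497
E-reader €128.56: electronics, under €175.00 → 1.75% → €2.2498
USB-C hub €18.12: electronics, under €175.00 → 1.75% → €0.3171
Tax on electronics: unrounded sum = €37.20295 → €37.20

€37.20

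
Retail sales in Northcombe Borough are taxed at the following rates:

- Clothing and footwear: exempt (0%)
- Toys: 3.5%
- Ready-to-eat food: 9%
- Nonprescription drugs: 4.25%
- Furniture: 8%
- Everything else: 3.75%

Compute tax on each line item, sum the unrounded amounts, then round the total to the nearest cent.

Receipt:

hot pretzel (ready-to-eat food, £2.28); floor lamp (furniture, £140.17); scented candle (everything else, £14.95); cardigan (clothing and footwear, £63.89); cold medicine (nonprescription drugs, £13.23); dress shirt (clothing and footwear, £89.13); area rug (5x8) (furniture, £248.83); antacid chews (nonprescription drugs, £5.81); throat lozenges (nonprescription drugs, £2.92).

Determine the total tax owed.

Hot pretzel £2.28: ready-to-eat food → 9% → £0.2052
Floor lamp £140.17: furniture → 8% → £11.2136
Scented candle £14.95: everything else → 3.75% → £0.560625
Cardigan £63.89: clothing and footwear → 0% → £0.00
Cold medicine £13.23: nonprescription drugs → 4.25% → £0.562275
Dress shirt £89.13: clothing and footwear → 0% → £0.00
Area rug (5x8) £248.83: furniture → 8% → £19.9064
Antacid chews £5.81: nonprescription drugs → 4.25% → £0.246925
Throat lozenges £2.92: nonprescription drugs → 4.25% → £0.1241
Unrounded tax sum = £32.819125 → £32.82

£32.82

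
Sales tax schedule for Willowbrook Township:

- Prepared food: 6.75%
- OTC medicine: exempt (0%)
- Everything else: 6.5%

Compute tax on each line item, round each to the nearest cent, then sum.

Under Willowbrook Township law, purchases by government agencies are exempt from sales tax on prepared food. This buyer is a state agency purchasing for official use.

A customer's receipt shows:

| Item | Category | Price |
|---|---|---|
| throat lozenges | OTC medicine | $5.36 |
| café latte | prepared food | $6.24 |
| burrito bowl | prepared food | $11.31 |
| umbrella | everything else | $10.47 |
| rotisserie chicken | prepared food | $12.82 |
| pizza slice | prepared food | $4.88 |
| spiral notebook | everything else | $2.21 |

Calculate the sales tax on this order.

$0.82

Throat lozenges $5.36: OTC medicine → 0% → $0.00
Café latte $6.24: prepared food, buyer-exempt → 0% → $0.00
Burrito bowl $11.31: prepared food, buyer-exempt → 0% → $0.00
Umbrella $10.47: everything else → 6.5% → $0.68
Rotisserie chicken $12.82: prepared food, buyer-exempt → 0% → $0.00
Pizza slice $4.88: prepared food, buyer-exempt → 0% → $0.00
Spiral notebook $2.21: everything else → 6.5% → $0.14
Total tax = $0.68 + $0.14 = $0.82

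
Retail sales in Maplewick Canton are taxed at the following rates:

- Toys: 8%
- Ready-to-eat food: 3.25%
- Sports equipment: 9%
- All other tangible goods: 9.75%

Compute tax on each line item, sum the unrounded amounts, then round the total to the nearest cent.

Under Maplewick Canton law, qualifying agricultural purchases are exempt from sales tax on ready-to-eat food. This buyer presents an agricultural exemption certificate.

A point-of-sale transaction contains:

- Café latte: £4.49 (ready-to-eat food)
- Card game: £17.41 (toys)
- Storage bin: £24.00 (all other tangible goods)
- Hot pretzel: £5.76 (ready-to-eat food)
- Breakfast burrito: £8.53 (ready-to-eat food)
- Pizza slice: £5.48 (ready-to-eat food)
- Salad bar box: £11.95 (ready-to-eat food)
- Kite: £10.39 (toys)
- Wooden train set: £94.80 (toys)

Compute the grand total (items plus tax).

£194.96

Café latte £4.49: ready-to-eat food, buyer-exempt → 0% → £0.00
Card game £17.41: toys → 8% → £1.3928
Storage bin £24.00: all other tangible goods → 9.75% → £2.34
Hot pretzel £5.76: ready-to-eat food, buyer-exempt → 0% → £0.00
Breakfast burrito £8.53: ready-to-eat food, buyer-exempt → 0% → £0.00
Pizza slice £5.48: ready-to-eat food, buyer-exempt → 0% → £0.00
Salad bar box £11.95: ready-to-eat food, buyer-exempt → 0% → £0.00
Kite £10.39: toys → 8% → £0.8312
Wooden train set £94.80: toys → 8% → £7.584
Subtotal = £182.81; unrounded tax = £12.148 → £12.15; total due = £194.96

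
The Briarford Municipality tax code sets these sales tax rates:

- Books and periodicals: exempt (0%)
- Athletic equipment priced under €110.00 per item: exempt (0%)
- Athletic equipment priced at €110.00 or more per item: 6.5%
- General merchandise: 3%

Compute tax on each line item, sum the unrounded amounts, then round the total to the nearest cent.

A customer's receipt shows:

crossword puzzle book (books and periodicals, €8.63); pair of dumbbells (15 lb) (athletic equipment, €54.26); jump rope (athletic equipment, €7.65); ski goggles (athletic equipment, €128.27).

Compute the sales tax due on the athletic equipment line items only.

Pair of dumbbells (15 lb) €54.26: athletic equipment, under €110.00 → 0% → €0.00
Jump rope €7.65: athletic equipment, under €110.00 → 0% → €0.00
Ski goggles €128.27: athletic equipment, €110.00 or more → 6.5% → €8.33755
Tax on athletic equipment: unrounded sum = €8.33755 → €8.34

€8.34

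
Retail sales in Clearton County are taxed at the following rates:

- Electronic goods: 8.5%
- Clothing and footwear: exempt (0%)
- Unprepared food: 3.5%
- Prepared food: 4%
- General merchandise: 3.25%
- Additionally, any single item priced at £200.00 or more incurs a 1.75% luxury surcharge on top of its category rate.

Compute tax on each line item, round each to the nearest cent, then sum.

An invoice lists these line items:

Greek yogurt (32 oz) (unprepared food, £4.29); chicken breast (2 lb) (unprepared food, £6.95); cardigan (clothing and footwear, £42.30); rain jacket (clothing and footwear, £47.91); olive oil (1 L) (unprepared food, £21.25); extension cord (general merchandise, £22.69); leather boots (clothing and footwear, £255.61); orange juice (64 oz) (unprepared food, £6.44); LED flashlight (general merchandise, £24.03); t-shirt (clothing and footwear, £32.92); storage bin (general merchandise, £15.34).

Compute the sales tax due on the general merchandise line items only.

Extension cord £22.69: general merchandise → 3.25% → £0.74
LED flashlight £24.03: general merchandise → 3.25% → £0.78
Storage bin £15.34: general merchandise → 3.25% → £0.50
Tax on general merchandise = £0.74 + £0.78 + £0.50 = £2.02

£2.02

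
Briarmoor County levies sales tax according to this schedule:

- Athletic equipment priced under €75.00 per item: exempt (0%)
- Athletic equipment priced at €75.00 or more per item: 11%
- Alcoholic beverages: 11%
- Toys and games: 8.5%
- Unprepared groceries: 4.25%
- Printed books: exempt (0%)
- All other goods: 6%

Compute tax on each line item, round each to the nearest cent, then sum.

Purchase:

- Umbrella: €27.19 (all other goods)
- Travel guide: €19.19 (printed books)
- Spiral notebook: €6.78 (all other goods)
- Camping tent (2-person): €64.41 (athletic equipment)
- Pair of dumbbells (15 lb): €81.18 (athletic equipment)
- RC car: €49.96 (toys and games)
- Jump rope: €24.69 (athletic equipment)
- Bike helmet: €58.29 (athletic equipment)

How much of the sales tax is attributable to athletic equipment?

€8.93

Camping tent (2-person) €64.41: athletic equipment, under €75.00 → 0% → €0.00
Pair of dumbbells (15 lb) €81.18: athletic equipment, €75.00 or more → 11% → €8.93
Jump rope €24.69: athletic equipment, under €75.00 → 0% → €0.00
Bike helmet €58.29: athletic equipment, under €75.00 → 0% → €0.00
Tax on athletic equipment = €0.00 + €8.93 + €0.00 + €0.00 = €8.93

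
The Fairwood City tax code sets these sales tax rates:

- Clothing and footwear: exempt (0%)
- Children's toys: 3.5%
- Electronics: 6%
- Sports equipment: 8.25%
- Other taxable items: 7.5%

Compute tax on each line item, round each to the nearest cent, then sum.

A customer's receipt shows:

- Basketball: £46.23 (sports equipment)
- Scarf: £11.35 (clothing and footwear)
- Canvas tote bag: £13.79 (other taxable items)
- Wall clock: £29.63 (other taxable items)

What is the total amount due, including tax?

£108.06

Basketball £46.23: sports equipment → 8.25% → £3.81
Scarf £11.35: clothing and footwear → 0% → £0.00
Canvas tote bag £13.79: other taxable items → 7.5% → £1.03
Wall clock £29.63: other taxable items → 7.5% → £2.22
Subtotal = £101.00; tax = £7.06; total due = £108.06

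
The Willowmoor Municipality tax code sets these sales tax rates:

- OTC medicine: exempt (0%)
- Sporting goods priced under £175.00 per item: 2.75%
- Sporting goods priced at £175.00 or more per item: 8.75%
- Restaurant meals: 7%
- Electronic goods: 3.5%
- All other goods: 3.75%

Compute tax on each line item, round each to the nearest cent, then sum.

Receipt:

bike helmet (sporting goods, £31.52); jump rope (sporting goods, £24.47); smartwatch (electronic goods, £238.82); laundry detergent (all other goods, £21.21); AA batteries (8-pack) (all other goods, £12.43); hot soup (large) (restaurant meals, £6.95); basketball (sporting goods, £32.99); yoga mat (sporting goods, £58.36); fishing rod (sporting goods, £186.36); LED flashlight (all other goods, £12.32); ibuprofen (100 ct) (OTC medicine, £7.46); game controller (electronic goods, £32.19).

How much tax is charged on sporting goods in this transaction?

Bike helmet £31.52: sporting goods, under £175.00 → 2.75% → £0.87
Jump rope £24.47: sporting goods, under £175.00 → 2.75% → £0.67
Basketball £32.99: sporting goods, under £175.00 → 2.75% → £0.91
Yoga mat £58.36: sporting goods, under £175.00 → 2.75% → £1.60
Fishing rod £186.36: sporting goods, £175.00 or more → 8.75% → £16.31
Tax on sporting goods = £0.87 + £0.67 + £0.91 + £1.60 + £16.31 = £20.36

£20.36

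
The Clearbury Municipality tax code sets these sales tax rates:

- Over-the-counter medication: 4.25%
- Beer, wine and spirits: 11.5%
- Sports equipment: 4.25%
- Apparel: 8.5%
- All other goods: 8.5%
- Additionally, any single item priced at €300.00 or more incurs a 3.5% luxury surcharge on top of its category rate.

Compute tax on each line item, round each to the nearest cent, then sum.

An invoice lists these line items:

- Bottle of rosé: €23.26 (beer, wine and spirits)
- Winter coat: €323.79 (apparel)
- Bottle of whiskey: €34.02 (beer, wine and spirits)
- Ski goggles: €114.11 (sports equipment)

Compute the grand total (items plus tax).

Bottle of rosé €23.26: beer, wine and spirits → 11.5% → €2.67
Winter coat €323.79: apparel → 8.5% + 3.5% surcharge = 12% → €38.85
Bottle of whiskey €34.02: beer, wine and spirits → 11.5% → €3.91
Ski goggles €114.11: sports equipment → 4.25% → €4.85
Subtotal = €495.18; tax = €50.28; total due = €545.46

€545.46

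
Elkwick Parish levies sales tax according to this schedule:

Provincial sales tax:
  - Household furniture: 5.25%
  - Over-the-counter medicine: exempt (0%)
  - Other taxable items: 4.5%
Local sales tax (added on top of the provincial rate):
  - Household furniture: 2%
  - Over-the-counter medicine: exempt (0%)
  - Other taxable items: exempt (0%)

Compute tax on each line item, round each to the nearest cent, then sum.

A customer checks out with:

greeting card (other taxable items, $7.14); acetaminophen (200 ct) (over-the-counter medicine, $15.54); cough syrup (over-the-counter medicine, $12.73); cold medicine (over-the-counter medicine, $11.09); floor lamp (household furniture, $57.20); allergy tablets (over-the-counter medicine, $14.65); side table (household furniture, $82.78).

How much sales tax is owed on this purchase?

Greeting card $7.14: other taxable items → 4.5% + 0% local = 4.5% → $0.32
Acetaminophen (200 ct) $15.54: over-the-counter medicine → 0% + 0% local = 0% → $0.00
Cough syrup $12.73: over-the-counter medicine → 0% + 0% local = 0% → $0.00
Cold medicine $11.09: over-the-counter medicine → 0% + 0% local = 0% → $0.00
Floor lamp $57.20: household furniture → 5.25% + 2% local = 7.25% → $4.15
Allergy tablets $14.65: over-the-counter medicine → 0% + 0% local = 0% → $0.00
Side table $82.78: household furniture → 5.25% + 2% local = 7.25% → $6.00
Total tax = $0.32 + $4.15 + $6.00 = $10.47

$10.47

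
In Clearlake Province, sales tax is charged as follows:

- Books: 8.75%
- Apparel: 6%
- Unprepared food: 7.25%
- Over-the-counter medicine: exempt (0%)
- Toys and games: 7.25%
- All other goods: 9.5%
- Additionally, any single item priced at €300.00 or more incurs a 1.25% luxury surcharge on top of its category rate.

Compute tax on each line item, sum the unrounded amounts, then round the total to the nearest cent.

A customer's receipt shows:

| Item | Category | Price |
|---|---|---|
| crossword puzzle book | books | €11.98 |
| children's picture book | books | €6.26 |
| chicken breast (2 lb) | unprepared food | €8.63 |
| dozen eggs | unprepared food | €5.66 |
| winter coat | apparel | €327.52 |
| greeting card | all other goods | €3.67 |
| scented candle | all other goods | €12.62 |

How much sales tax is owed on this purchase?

€27.92

Crossword puzzle book €11.98: books → 8.75% → €1.04825
Children's picture book €6.26: books → 8.75% → €0.54775
Chicken breast (2 lb) €8.63: unprepared food → 7.25% → €0.625675
Dozen eggs €5.66: unprepared food → 7.25% → €0.41035
Winter coat €327.52: apparel → 6% + 1.25% surcharge = 7.25% → €23.7452
Greeting card €3.67: all other goods → 9.5% → €0.34865
Scented candle €12.62: all other goods → 9.5% → €1.1989
Unrounded tax sum = €27.924775 → €27.92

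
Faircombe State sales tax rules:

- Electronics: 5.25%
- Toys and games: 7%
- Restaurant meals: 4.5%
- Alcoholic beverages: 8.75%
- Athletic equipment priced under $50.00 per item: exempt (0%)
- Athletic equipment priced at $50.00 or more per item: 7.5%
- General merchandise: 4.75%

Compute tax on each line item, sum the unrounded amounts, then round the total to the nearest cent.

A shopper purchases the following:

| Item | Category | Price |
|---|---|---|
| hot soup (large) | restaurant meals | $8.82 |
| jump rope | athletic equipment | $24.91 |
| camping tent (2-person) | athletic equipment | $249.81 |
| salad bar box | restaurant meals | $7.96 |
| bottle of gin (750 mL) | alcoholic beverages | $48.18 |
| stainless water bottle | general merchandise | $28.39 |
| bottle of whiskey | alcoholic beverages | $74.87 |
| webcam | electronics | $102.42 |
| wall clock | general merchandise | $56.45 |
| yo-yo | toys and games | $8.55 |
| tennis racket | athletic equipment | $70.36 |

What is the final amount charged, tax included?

$726.26

Hot soup (large) $8.82: restaurant meals → 4.5% → $0.3969
Jump rope $24.91: athletic equipment, under $50.00 → 0% → $0.00
Camping tent (2-person) $249.81: athletic equipment, $50.00 or more → 7.5% → $18.73575
Salad bar box $7.96: restaurant meals → 4.5% → $0.3582
Bottle of gin (750 mL) $48.18: alcoholic beverages → 8.75% → $4.21575
Stainless water bottle $28.39: general merchandise → 4.75% → $1.348525
Bottle of whiskey $74.87: alcoholic beverages → 8.75% → $6.551125
Webcam $102.42: electronics → 5.25% → $5.37705
Wall clock $56.45: general merchandise → 4.75% → $2.681375
Yo-yo $8.55: toys and games → 7% → $0.5985
Tennis racket $70.36: athletic equipment, $50.00 or more → 7.5% → $5.277
Subtotal = $680.72; unrounded tax = $45.540175 → $45.54; total due = $726.26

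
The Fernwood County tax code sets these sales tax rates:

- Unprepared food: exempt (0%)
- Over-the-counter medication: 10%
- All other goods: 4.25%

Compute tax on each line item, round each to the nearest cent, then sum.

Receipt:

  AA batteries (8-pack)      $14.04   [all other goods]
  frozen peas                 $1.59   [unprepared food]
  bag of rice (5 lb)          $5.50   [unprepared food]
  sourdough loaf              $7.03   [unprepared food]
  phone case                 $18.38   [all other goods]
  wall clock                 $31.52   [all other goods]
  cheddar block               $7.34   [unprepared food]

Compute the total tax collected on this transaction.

AA batteries (8-pack) $14.04: all other goods → 4.25% → $0.60
Frozen peas $1.59: unprepared food → 0% → $0.00
Bag of rice (5 lb) $5.50: unprepared food → 0% → $0.00
Sourdough loaf $7.03: unprepared food → 0% → $0.00
Phone case $18.38: all other goods → 4.25% → $0.78
Wall clock $31.52: all other goods → 4.25% → $1.34
Cheddar block $7.34: unprepared food → 0% → $0.00
Total tax = $0.60 + $0.78 + $1.34 = $2.72

$2.72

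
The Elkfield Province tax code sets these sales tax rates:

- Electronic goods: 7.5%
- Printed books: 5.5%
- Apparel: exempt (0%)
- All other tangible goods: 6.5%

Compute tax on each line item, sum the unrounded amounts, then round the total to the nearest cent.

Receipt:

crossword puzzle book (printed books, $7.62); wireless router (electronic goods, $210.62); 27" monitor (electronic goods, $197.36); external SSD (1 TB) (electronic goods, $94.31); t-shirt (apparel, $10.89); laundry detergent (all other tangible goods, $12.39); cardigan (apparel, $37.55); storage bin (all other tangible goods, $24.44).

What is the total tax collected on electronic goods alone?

Wireless router $210.62: electronic goods → 7.5% → $15.7965
27" monitor $197.36: electronic goods → 7.5% → $14.802
External SSD (1 TB) $94.31: electronic goods → 7.5% → $7.07325
Tax on electronic goods: unrounded sum = $37.67175 → $37.67

$37.67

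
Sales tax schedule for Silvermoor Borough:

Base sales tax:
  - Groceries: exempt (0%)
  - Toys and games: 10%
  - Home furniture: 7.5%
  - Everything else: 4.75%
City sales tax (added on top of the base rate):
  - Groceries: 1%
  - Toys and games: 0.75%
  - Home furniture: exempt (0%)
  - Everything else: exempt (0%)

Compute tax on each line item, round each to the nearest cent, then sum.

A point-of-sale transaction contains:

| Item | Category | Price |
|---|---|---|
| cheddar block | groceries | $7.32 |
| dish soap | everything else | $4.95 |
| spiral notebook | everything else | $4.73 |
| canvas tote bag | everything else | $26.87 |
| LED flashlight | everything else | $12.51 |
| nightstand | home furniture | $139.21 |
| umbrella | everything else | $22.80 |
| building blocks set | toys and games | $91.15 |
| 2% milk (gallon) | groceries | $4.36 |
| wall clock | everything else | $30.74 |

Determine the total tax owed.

Cheddar block $7.32: groceries → 0% + 1% city = 1% → $0.07
Dish soap $4.95: everything else → 4.75% + 0% city = 4.75% → $0.24
Spiral notebook $4.73: everything else → 4.75% + 0% city = 4.75% → $0.22
Canvas tote bag $26.87: everything else → 4.75% + 0% city = 4.75% → $1.28
LED flashlight $12.51: everything else → 4.75% + 0% city = 4.75% → $0.59
Nightstand $139.21: home furniture → 7.5% + 0% city = 7.5% → $10.44
Umbrella $22.80: everything else → 4.75% + 0% city = 4.75% → $1.08
Building blocks set $91.15: toys and games → 10% + 0.75% city = 10.75% → $9.80
2% milk (gallon) $4.36: groceries → 0% + 1% city = 1% → $0.04
Wall clock $30.74: everything else → 4.75% + 0% city = 4.75% → $1.46
Total tax = $0.07 + $0.24 + $0.22 + $1.28 + $0.59 + $10.44 + $1.08 + $9.80 + $0.04 + $1.46 = $25.22

$25.22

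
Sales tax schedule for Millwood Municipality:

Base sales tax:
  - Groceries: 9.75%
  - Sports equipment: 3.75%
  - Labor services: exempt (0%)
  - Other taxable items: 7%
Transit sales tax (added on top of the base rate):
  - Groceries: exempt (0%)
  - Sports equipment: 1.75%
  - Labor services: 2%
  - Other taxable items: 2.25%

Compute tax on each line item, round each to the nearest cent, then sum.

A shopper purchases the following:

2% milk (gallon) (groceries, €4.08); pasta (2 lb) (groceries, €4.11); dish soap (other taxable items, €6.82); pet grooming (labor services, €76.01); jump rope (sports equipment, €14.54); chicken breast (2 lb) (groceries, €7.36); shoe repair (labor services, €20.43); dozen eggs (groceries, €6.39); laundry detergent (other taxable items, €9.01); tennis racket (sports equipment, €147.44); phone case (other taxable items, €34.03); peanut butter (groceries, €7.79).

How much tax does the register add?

€18.35

2% milk (gallon) €4.08: groceries → 9.75% + 0% transit = 9.75% → €0.40
Pasta (2 lb) €4.11: groceries → 9.75% + 0% transit = 9.75% → €0.40
Dish soap €6.82: other taxable items → 7% + 2.25% transit = 9.25% → €0.63
Pet grooming €76.01: labor services → 0% + 2% transit = 2% → €1.52
Jump rope €14.54: sports equipment → 3.75% + 1.75% transit = 5.5% → €0.80
Chicken breast (2 lb) €7.36: groceries → 9.75% + 0% transit = 9.75% → €0.72
Shoe repair €20.43: labor services → 0% + 2% transit = 2% → €0.41
Dozen eggs €6.39: groceries → 9.75% + 0% transit = 9.75% → €0.62
Laundry detergent €9.01: other taxable items → 7% + 2.25% transit = 9.25% → €0.83
Tennis racket €147.44: sports equipment → 3.75% + 1.75% transit = 5.5% → €8.11
Phone case €34.03: other taxable items → 7% + 2.25% transit = 9.25% → €3.15
Peanut butter €7.79: groceries → 9.75% + 0% transit = 9.75% → €0.76
Total tax = €0.40 + €0.40 + €0.63 + €1.52 + €0.80 + €0.72 + €0.41 + €0.62 + €0.83 + €8.11 + €3.15 + €0.76 = €18.35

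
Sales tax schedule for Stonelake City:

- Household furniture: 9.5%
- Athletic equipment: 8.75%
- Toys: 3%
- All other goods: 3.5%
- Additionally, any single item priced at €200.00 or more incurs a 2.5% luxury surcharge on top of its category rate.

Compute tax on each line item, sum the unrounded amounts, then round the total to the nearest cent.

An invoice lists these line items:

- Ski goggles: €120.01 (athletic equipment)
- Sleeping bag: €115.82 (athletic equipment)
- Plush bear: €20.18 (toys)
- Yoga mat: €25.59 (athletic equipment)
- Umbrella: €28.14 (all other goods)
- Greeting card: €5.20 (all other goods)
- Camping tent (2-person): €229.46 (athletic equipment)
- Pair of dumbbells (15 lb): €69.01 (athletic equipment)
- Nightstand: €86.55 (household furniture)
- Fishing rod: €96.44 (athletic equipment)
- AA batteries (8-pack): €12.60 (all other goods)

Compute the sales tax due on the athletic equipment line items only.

Ski goggles €120.01: athletic equipment → 8.75% → €10.500875
Sleeping bag €115.82: athletic equipment → 8.75% → €10.13425
Yoga mat €25.59: athletic equipment → 8.75% → €2.239125
Camping tent (2-person) €229.46: athletic equipment → 8.75% + 2.5% surcharge = 11.25% → €25.81425
Pair of dumbbells (15 lb) €69.01: athletic equipment → 8.75% → €6.038375
Fishing rod €96.44: athletic equipment → 8.75% → €8.4385
Tax on athletic equipment: unrounded sum = €63.165375 → €63.17

€63.17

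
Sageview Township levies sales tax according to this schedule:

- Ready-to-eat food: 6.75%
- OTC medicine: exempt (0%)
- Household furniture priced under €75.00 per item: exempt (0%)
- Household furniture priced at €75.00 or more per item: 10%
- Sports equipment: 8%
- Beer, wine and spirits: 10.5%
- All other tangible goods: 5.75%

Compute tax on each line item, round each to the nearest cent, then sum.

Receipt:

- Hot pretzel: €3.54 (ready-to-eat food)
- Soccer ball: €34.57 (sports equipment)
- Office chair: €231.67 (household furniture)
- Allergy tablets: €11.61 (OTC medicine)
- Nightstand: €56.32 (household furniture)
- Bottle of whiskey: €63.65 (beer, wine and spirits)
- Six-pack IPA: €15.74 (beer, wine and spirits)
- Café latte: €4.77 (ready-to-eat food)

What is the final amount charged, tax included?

€456.70

Hot pretzel €3.54: ready-to-eat food → 6.75% → €0.24
Soccer ball €34.57: sports equipment → 8% → €2.77
Office chair €231.67: household furniture, €75.00 or more → 10% → €23.17
Allergy tablets €11.61: OTC medicine → 0% → €0.00
Nightstand €56.32: household furniture, under €75.00 → 0% → €0.00
Bottle of whiskey €63.65: beer, wine and spirits → 10.5% → €6.68
Six-pack IPA €15.74: beer, wine and spirits → 10.5% → €1.65
Café latte €4.77: ready-to-eat food → 6.75% → €0.32
Subtotal = €421.87; tax = €34.83; total due = €456.70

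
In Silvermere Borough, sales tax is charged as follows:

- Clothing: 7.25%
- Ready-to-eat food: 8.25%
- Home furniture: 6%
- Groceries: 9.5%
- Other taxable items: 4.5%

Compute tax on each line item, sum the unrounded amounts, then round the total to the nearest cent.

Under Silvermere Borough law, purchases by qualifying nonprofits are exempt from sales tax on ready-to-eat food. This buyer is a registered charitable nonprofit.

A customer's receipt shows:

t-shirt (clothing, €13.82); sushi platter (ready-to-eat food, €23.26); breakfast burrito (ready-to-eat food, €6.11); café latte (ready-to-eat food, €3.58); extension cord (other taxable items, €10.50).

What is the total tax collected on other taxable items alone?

Extension cord €10.50: other taxable items → 4.5% → €0.4725
Tax on other taxable items: unrounded sum = €0.4725 → €0.47

€0.47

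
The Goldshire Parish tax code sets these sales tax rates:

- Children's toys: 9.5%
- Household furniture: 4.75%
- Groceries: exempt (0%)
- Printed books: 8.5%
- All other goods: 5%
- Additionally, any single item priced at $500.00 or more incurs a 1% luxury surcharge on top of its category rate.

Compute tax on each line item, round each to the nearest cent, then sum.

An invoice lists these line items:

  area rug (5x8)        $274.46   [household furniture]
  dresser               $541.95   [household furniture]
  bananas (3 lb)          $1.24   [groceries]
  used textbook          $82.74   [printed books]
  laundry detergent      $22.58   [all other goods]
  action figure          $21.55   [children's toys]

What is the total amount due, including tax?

Area rug (5x8) $274.46: household furniture → 4.75% → $13.04
Dresser $541.95: household furniture → 4.75% + 1% surcharge = 5.75% → $31.16
Bananas (3 lb) $1.24: groceries → 0% → $0.00
Used textbook $82.74: printed books → 8.5% → $7.03
Laundry detergent $22.58: all other goods → 5% → $1.13
Action figure $21.55: children's toys → 9.5% → $2.05
Subtotal = $944.52; tax = $54.41; total due = $998.93

$998.93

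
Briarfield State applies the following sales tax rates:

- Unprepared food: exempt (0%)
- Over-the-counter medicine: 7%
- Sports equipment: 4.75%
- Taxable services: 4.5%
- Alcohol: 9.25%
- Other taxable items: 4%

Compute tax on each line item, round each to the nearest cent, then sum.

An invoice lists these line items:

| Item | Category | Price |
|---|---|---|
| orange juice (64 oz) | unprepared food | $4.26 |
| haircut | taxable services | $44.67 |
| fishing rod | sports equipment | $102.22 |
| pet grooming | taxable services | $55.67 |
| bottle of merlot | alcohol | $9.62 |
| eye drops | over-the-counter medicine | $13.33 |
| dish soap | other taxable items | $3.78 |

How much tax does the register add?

Orange juice (64 oz) $4.26: unprepared food → 0% → $0.00
Haircut $44.67: taxable services → 4.5% → $2.01
Fishing rod $102.22: sports equipment → 4.75% → $4.86
Pet grooming $55.67: taxable services → 4.5% → $2.51
Bottle of merlot $9.62: alcohol → 9.25% → $0.89
Eye drops $13.33: over-the-counter medicine → 7% → $0.93
Dish soap $3.78: other taxable items → 4% → $0.15
Total tax = $2.01 + $4.86 + $2.51 + $0.89 + $0.93 + $0.15 = $11.35

$11.35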